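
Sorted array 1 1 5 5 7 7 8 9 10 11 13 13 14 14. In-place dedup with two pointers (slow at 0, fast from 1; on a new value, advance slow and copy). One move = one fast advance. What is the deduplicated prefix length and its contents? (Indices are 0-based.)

length 9; prefix = [1, 5, 7, 8, 9, 10, 11, 13, 14]

(s=0,f=1) a[fast]=1=a[slow] dup → fast++
(s=0,f=2) a[fast]=5≠a[slow]=1 write a[1]=5 → slow++,fast++
(s=1,f=3) a[fast]=5=a[slow] dup → fast++
(s=1,f=4) a[fast]=7≠a[slow]=5 write a[2]=7 → slow++,fast++
(s=2,f=5) a[fast]=7=a[slow] dup → fast++
(s=2,f=6) a[fast]=8≠a[slow]=7 write a[3]=8 → slow++,fast++
(s=3,f=7) a[fast]=9≠a[slow]=8 write a[4]=9 → slow++,fast++
(s=4,f=8) a[fast]=10≠a[slow]=9 write a[5]=10 → slow++,fast++
(s=5,f=9) a[fast]=11≠a[slow]=10 write a[6]=11 → slow++,fast++
(s=6,f=10) a[fast]=13≠a[slow]=11 write a[7]=13 → slow++,fast++
(s=7,f=11) a[fast]=13=a[slow] dup → fast++
(s=7,f=12) a[fast]=14≠a[slow]=13 write a[8]=14 → slow++,fast++
(s=8,f=13) a[fast]=14=a[slow] dup → fast++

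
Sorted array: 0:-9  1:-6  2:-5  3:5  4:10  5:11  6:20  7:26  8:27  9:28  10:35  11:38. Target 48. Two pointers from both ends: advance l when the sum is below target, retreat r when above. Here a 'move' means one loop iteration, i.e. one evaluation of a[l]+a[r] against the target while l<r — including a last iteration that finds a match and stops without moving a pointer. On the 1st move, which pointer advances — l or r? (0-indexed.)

l

l=0 r=11: -9+38=29 <48, l++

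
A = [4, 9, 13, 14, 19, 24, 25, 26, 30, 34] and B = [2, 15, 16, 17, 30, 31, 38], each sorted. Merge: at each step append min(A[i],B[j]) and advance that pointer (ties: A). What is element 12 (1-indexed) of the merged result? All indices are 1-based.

merged[12] = 26

[i=1,j=1] A[i]=4>B[j]=2 take 2 → j++
[i=1,j=2] A[i]=4<=B[j]=15 take 4 → i++
[i=2,j=2] A[i]=9<=B[j]=15 take 9 → i++
[i=3,j=2] A[i]=13<=B[j]=15 take 13 → i++
[i=4,j=2] A[i]=14<=B[j]=15 take 14 → i++
[i=5,j=2] A[i]=19>B[j]=15 take 15 → j++
[i=5,j=3] A[i]=19>B[j]=16 take 16 → j++
[i=5,j=4] A[i]=19>B[j]=17 take 17 → j++
[i=5,j=5] A[i]=19<=B[j]=30 take 19 → i++
[i=6,j=5] A[i]=24<=B[j]=30 take 24 → i++
[i=7,j=5] A[i]=25<=B[j]=30 take 25 → i++
[i=8,j=5] A[i]=26<=B[j]=30 take 26 → i++
[i=9,j=5] A[i]=30<=B[j]=30 take 30 → i++
[i=10,j=5] A[i]=34>B[j]=30 take 30 → j++
[i=10,j=6] A[i]=34>B[j]=31 take 31 → j++
[i=10,j=7] A[i]=34<=B[j]=38 take 34 → i++
[i=11,j=7] A done, take B[j]=38 → j++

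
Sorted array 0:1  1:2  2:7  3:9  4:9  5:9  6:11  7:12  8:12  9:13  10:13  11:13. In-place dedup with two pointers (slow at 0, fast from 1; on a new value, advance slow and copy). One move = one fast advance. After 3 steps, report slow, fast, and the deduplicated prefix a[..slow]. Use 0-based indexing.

slow=3, fast=4, prefix=[1, 2, 7, 9]

(s=0,f=1) a[fast]=2≠a[slow]=1 write a[1]=2 → slow++,fast++
(s=1,f=2) a[fast]=7≠a[slow]=2 write a[2]=7 → slow++,fast++
(s=2,f=3) a[fast]=9≠a[slow]=7 write a[3]=9 → slow++,fast++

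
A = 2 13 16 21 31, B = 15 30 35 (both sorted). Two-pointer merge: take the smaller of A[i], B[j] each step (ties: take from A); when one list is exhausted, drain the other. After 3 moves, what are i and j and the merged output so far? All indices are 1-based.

i=3, j=2, merged so far=[2, 13, 15]

i=1 j=1: A[i]=2<=B[j]=15 take 2, i++
i=2 j=1: A[i]=13<=B[j]=15 take 13, i++
i=3 j=1: A[i]=16>B[j]=15 take 15, j++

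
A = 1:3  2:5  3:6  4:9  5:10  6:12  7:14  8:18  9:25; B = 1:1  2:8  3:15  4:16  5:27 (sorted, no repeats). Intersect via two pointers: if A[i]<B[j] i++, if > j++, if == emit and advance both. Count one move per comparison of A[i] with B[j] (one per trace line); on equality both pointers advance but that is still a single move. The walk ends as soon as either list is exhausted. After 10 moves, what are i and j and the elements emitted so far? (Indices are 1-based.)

[i=1,j=1] 3>1 → j++
[i=1,j=2] 3<8 → i++
[i=2,j=2] 5<8 → i++
[i=3,j=2] 6<8 → i++
[i=4,j=2] 9>8 → j++
[i=4,j=3] 9<15 → i++
[i=5,j=3] 10<15 → i++
[i=6,j=3] 12<15 → i++
[i=7,j=3] 14<15 → i++
[i=8,j=3] 18>15 → j++

i=8, j=4, emitted=[]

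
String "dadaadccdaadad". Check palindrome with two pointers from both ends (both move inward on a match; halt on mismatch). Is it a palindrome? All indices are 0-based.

[0,13] 'd'=='d' → l++,r--
[1,12] 'a'=='a' → l++,r--
[2,11] 'd'=='d' → l++,r--
[3,10] 'a'=='a' → l++,r--
[4,9] 'a'=='a' → l++,r--
[5,8] 'd'=='d' → l++,r--
[6,7] 'c'=='c' → l++,r--

palindrome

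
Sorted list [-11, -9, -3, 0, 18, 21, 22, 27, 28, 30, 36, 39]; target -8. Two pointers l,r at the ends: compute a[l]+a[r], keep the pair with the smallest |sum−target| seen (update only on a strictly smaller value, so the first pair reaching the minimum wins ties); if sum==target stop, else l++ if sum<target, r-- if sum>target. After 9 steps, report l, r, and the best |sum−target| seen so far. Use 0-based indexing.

l=1, r=3, best |Δ|=3

l=0 r=11: -11+39=28 d=36 *, r--
l=0 r=10: -11+36=25 d=33 *, r--
l=0 r=9: -11+30=19 d=27 *, r--
l=0 r=8: -11+28=17 d=25 *, r--
l=0 r=7: -11+27=16 d=24 *, r--
l=0 r=6: -11+22=11 d=19 *, r--
l=0 r=5: -11+21=10 d=18 *, r--
l=0 r=4: -11+18=7 d=15 *, r--
l=0 r=3: -11+0=-11 d=3 *, l++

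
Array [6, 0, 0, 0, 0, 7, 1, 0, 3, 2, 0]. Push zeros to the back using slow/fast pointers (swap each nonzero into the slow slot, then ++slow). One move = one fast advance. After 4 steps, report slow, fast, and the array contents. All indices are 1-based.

slow=2, fast=5, a=[6, 0, 0, 0, 0, 7, 1, 0, 3, 2, 0]

slow=1 fast=1: a[fast]=6≠0 swap→a[1]=6, slow++,fast++
slow=2 fast=2: a[fast]=0, fast++
slow=2 fast=3: a[fast]=0, fast++
slow=2 fast=4: a[fast]=0, fast++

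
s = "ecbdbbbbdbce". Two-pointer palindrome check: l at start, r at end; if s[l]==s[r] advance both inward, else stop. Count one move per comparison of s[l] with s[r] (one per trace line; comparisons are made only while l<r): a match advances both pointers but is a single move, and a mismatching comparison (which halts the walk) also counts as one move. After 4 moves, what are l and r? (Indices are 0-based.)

l=0 r=11: 'e'=='e', l++,r--
l=1 r=10: 'c'=='c', l++,r--
l=2 r=9: 'b'=='b', l++,r--
l=3 r=8: 'd'=='d', l++,r--

l=4, r=7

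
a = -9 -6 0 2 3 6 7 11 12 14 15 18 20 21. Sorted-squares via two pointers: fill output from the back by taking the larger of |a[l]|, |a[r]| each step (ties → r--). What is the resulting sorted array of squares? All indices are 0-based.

[0, 4, 9, 36, 36, 49, 81, 121, 144, 196, 225, 324, 400, 441]

l=0 r=13: |-9|<=|21| out[13]=441, r--
l=0 r=12: |-9|<=|20| out[12]=400, r--
l=0 r=11: |-9|<=|18| out[11]=324, r--
l=0 r=10: |-9|<=|15| out[10]=225, r--
l=0 r=9: |-9|<=|14| out[9]=196, r--
l=0 r=8: |-9|<=|12| out[8]=144, r--
l=0 r=7: |-9|<=|11| out[7]=121, r--
l=0 r=6: |-9|>|7| out[6]=81, l++
l=1 r=6: |-6|<=|7| out[5]=49, r--
l=1 r=5: |-6|<=|6| out[4]=36, r--
l=1 r=4: |-6|>|3| out[3]=36, l++
l=2 r=4: |0|<=|3| out[2]=9, r--
l=2 r=3: |0|<=|2| out[1]=4, r--
l=2 r=2: |0|<=|0| out[0]=0, r--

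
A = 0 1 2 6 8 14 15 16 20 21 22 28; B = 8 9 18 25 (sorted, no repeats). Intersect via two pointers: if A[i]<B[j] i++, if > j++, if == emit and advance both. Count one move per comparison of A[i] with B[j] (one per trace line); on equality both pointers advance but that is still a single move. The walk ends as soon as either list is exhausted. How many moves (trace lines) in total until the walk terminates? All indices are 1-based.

14 moves

[i=1,j=1] 0<8 → i++
[i=2,j=1] 1<8 → i++
[i=3,j=1] 2<8 → i++
[i=4,j=1] 6<8 → i++
[i=5,j=1] 8==8 emit → i++,j++
[i=6,j=2] 14>9 → j++
[i=6,j=3] 14<18 → i++
[i=7,j=3] 15<18 → i++
[i=8,j=3] 16<18 → i++
[i=9,j=3] 20>18 → j++
[i=9,j=4] 20<25 → i++
[i=10,j=4] 21<25 → i++
[i=11,j=4] 22<25 → i++
[i=12,j=4] 28>25 → j++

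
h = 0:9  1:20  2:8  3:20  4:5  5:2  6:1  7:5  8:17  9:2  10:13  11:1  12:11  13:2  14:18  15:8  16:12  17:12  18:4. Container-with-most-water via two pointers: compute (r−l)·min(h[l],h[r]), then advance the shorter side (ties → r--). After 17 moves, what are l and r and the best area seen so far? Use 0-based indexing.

l=0 r=18: min(9,4)*18=72 best=72 *, r--
l=0 r=17: min(9,12)*17=153 best=153 *, l++
l=1 r=17: min(20,12)*16=192 best=192 *, r--
l=1 r=16: min(20,12)*15=180 best=192, r--
l=1 r=15: min(20,8)*14=112 best=192, r--
l=1 r=14: min(20,18)*13=234 best=234 *, r--
l=1 r=13: min(20,2)*12=24 best=234, r--
l=1 r=12: min(20,11)*11=121 best=234, r--
l=1 r=11: min(20,1)*10=10 best=234, r--
l=1 r=10: min(20,13)*9=117 best=234, r--
l=1 r=9: min(20,2)*8=16 best=234, r--
l=1 r=8: min(20,17)*7=119 best=234, r--
l=1 r=7: min(20,5)*6=30 best=234, r--
l=1 r=6: min(20,1)*5=5 best=234, r--
l=1 r=5: min(20,2)*4=8 best=234, r--
l=1 r=4: min(20,5)*3=15 best=234, r--
l=1 r=3: min(20,20)*2=40 best=234, r--

l=1, r=2, best area=234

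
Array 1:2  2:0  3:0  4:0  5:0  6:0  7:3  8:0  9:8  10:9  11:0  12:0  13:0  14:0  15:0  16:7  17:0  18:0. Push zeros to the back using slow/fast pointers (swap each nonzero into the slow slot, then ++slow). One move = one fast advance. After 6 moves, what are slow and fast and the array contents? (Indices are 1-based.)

slow=2, fast=7, a=[2, 0, 0, 0, 0, 0, 3, 0, 8, 9, 0, 0, 0, 0, 0, 7, 0, 0]

(s=1,f=1) a[fast]=2≠0 swap→a[1]=2 → slow++,fast++
(s=2,f=2) a[fast]=0 → fast++
(s=2,f=3) a[fast]=0 → fast++
(s=2,f=4) a[fast]=0 → fast++
(s=2,f=5) a[fast]=0 → fast++
(s=2,f=6) a[fast]=0 → fast++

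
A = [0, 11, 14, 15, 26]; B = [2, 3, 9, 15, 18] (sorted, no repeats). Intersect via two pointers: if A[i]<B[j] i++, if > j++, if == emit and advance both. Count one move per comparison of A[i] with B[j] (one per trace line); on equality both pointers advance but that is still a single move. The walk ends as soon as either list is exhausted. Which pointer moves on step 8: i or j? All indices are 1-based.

[i=1,j=1] 0<2 → i++
[i=2,j=1] 11>2 → j++
[i=2,j=2] 11>3 → j++
[i=2,j=3] 11>9 → j++
[i=2,j=4] 11<15 → i++
[i=3,j=4] 14<15 → i++
[i=4,j=4] 15==15 emit → i++,j++
[i=5,j=5] 26>18 → j++

j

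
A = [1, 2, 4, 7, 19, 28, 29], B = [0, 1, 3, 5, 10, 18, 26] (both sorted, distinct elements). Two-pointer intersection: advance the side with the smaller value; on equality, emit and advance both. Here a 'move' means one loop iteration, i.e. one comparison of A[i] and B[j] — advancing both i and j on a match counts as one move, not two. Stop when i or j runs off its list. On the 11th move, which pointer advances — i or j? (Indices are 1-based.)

j

i=1 j=1: 1>0, j++
i=1 j=2: 1==1 emit, i++,j++
i=2 j=3: 2<3, i++
i=3 j=3: 4>3, j++
i=3 j=4: 4<5, i++
i=4 j=4: 7>5, j++
i=4 j=5: 7<10, i++
i=5 j=5: 19>10, j++
i=5 j=6: 19>18, j++
i=5 j=7: 19<26, i++
i=6 j=7: 28>26, j++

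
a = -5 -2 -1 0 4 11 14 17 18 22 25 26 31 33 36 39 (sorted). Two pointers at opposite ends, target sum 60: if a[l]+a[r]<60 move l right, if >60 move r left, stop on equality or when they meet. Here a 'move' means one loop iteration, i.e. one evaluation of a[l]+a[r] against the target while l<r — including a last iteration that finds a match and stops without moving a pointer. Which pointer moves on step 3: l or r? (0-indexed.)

l

[0,15] -5+39=34 <60 → l++
[1,15] -2+39=37 <60 → l++
[2,15] -1+39=38 <60 → l++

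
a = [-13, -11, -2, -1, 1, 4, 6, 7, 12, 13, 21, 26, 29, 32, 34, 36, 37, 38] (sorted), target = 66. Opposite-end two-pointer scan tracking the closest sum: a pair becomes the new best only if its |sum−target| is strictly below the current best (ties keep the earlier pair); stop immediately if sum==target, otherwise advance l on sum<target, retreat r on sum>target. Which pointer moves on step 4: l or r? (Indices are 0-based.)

l

l=0 r=17: -13+38=25 d=41 *, l++
l=1 r=17: -11+38=27 d=39 *, l++
l=2 r=17: -2+38=36 d=30 *, l++
l=3 r=17: -1+38=37 d=29 *, l++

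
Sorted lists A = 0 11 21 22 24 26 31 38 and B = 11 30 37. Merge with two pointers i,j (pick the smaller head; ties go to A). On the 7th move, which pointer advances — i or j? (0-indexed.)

i

[i=0,j=0] A[i]=0<=B[j]=11 take 0 → i++
[i=1,j=0] A[i]=11<=B[j]=11 take 11 → i++
[i=2,j=0] A[i]=21>B[j]=11 take 11 → j++
[i=2,j=1] A[i]=21<=B[j]=30 take 21 → i++
[i=3,j=1] A[i]=22<=B[j]=30 take 22 → i++
[i=4,j=1] A[i]=24<=B[j]=30 take 24 → i++
[i=5,j=1] A[i]=26<=B[j]=30 take 26 → i++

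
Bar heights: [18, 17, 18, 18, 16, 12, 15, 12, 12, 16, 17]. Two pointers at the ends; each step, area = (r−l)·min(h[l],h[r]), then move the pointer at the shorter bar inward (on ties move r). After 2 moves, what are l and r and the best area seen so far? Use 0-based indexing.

l=0, r=8, best area=170

[0,10] min(18,17)*10=170 best=170 * → r--
[0,9] min(18,16)*9=144 best=170 → r--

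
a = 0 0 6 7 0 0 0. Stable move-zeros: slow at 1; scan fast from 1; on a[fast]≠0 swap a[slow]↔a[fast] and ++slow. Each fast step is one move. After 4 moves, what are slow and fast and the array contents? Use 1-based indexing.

slow=3, fast=5, a=[6, 7, 0, 0, 0, 0, 0]

(s=1,f=1) a[fast]=0 → fast++
(s=1,f=2) a[fast]=0 → fast++
(s=1,f=3) a[fast]=6≠0 swap→a[1]=6 → slow++,fast++
(s=2,f=4) a[fast]=7≠0 swap→a[2]=7 → slow++,fast++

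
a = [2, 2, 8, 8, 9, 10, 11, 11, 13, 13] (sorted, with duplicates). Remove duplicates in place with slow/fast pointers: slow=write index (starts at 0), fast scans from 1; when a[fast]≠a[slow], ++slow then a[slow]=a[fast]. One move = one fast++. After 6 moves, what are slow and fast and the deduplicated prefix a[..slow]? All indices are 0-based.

slow=0 fast=1: a[fast]=2=a[slow] dup, fast++
slow=0 fast=2: a[fast]=8≠a[slow]=2 write a[1]=8, slow++,fast++
slow=1 fast=3: a[fast]=8=a[slow] dup, fast++
slow=1 fast=4: a[fast]=9≠a[slow]=8 write a[2]=9, slow++,fast++
slow=2 fast=5: a[fast]=10≠a[slow]=9 write a[3]=10, slow++,fast++
slow=3 fast=6: a[fast]=11≠a[slow]=10 write a[4]=11, slow++,fast++

slow=4, fast=7, prefix=[2, 8, 9, 10, 11]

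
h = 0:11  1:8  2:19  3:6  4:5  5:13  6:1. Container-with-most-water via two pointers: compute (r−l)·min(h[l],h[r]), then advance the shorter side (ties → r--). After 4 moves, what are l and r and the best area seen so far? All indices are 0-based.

l=2, r=4, best area=55

[0,6] min(11,1)*6=6 best=6 * → r--
[0,5] min(11,13)*5=55 best=55 * → l++
[1,5] min(8,13)*4=32 best=55 → l++
[2,5] min(19,13)*3=39 best=55 → r--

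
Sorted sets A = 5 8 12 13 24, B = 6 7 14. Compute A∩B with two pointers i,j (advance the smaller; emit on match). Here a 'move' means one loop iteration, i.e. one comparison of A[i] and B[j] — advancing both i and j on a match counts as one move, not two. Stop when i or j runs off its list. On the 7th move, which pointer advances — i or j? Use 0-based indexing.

j

[i=0,j=0] 5<6 → i++
[i=1,j=0] 8>6 → j++
[i=1,j=1] 8>7 → j++
[i=1,j=2] 8<14 → i++
[i=2,j=2] 12<14 → i++
[i=3,j=2] 13<14 → i++
[i=4,j=2] 24>14 → j++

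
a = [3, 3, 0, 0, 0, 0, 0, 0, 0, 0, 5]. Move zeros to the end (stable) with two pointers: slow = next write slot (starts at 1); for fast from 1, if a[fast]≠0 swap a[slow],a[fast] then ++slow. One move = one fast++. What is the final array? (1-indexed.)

(s=1,f=1) a[fast]=3≠0 swap→a[1]=3 → slow++,fast++
(s=2,f=2) a[fast]=3≠0 swap→a[2]=3 → slow++,fast++
(s=3,f=3) a[fast]=0 → fast++
(s=3,f=4) a[fast]=0 → fast++
(s=3,f=5) a[fast]=0 → fast++
(s=3,f=6) a[fast]=0 → fast++
(s=3,f=7) a[fast]=0 → fast++
(s=3,f=8) a[fast]=0 → fast++
(s=3,f=9) a[fast]=0 → fast++
(s=3,f=10) a[fast]=0 → fast++
(s=3,f=11) a[fast]=5≠0 swap→a[3]=5 → slow++,fast++

[3, 3, 5, 0, 0, 0, 0, 0, 0, 0, 0]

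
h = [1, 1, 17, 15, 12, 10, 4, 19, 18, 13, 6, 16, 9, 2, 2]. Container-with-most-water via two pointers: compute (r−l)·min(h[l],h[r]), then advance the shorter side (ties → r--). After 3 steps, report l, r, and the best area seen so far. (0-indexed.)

l=0 r=14: min(1,2)*14=14 best=14 *, l++
l=1 r=14: min(1,2)*13=13 best=14, l++
l=2 r=14: min(17,2)*12=24 best=24 *, r--

l=2, r=13, best area=24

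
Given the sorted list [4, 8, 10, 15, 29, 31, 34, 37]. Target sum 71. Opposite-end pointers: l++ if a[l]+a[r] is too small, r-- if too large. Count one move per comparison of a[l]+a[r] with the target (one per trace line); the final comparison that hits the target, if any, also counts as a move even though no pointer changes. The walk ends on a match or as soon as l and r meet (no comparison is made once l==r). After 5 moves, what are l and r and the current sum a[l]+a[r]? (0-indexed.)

l=0 r=7: 4+37=41 <71, l++
l=1 r=7: 8+37=45 <71, l++
l=2 r=7: 10+37=47 <71, l++
l=3 r=7: 15+37=52 <71, l++
l=4 r=7: 29+37=66 <71, l++

l=5, r=7, sum=68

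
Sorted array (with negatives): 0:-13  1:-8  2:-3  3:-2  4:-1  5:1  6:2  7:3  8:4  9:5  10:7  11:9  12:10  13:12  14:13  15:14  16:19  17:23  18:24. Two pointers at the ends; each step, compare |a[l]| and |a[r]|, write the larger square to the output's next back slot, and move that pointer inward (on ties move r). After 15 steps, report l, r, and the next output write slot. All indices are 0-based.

l=3, r=6, next write slot=3

l=0 r=18: |-13|<=|24| out[18]=576, r--
l=0 r=17: |-13|<=|23| out[17]=529, r--
l=0 r=16: |-13|<=|19| out[16]=361, r--
l=0 r=15: |-13|<=|14| out[15]=196, r--
l=0 r=14: |-13|<=|13| out[14]=169, r--
l=0 r=13: |-13|>|12| out[13]=169, l++
l=1 r=13: |-8|<=|12| out[12]=144, r--
l=1 r=12: |-8|<=|10| out[11]=100, r--
l=1 r=11: |-8|<=|9| out[10]=81, r--
l=1 r=10: |-8|>|7| out[9]=64, l++
l=2 r=10: |-3|<=|7| out[8]=49, r--
l=2 r=9: |-3|<=|5| out[7]=25, r--
l=2 r=8: |-3|<=|4| out[6]=16, r--
l=2 r=7: |-3|<=|3| out[5]=9, r--
l=2 r=6: |-3|>|2| out[4]=9, l++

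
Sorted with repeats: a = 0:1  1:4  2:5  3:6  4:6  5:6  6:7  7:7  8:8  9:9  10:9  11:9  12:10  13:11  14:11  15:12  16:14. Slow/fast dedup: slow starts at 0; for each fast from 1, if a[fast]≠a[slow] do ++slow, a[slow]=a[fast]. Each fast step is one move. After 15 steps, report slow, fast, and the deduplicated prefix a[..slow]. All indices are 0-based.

(s=0,f=1) a[fast]=4≠a[slow]=1 write a[1]=4 → slow++,fast++
(s=1,f=2) a[fast]=5≠a[slow]=4 write a[2]=5 → slow++,fast++
(s=2,f=3) a[fast]=6≠a[slow]=5 write a[3]=6 → slow++,fast++
(s=3,f=4) a[fast]=6=a[slow] dup → fast++
(s=3,f=5) a[fast]=6=a[slow] dup → fast++
(s=3,f=6) a[fast]=7≠a[slow]=6 write a[4]=7 → slow++,fast++
(s=4,f=7) a[fast]=7=a[slow] dup → fast++
(s=4,f=8) a[fast]=8≠a[slow]=7 write a[5]=8 → slow++,fast++
(s=5,f=9) a[fast]=9≠a[slow]=8 write a[6]=9 → slow++,fast++
(s=6,f=10) a[fast]=9=a[slow] dup → fast++
(s=6,f=11) a[fast]=9=a[slow] dup → fast++
(s=6,f=12) a[fast]=10≠a[slow]=9 write a[7]=10 → slow++,fast++
(s=7,f=13) a[fast]=11≠a[slow]=10 write a[8]=11 → slow++,fast++
(s=8,f=14) a[fast]=11=a[slow] dup → fast++
(s=8,f=15) a[fast]=12≠a[slow]=11 write a[9]=12 → slow++,fast++

slow=9, fast=16, prefix=[1, 4, 5, 6, 7, 8, 9, 10, 11, 12]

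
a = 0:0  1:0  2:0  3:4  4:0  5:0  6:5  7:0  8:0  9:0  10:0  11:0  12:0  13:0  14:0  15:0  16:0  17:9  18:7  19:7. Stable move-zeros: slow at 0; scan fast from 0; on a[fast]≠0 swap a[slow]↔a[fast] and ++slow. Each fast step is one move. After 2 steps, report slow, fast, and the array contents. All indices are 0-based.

slow=0, fast=2, a=[0, 0, 0, 4, 0, 0, 5, 0, 0, 0, 0, 0, 0, 0, 0, 0, 0, 9, 7, 7]

(s=0,f=0) a[fast]=0 → fast++
(s=0,f=1) a[fast]=0 → fast++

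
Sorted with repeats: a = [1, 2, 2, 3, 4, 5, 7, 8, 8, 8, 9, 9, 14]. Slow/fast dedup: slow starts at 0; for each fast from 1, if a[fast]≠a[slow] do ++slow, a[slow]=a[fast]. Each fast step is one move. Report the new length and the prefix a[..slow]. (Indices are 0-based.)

length 9; prefix = [1, 2, 3, 4, 5, 7, 8, 9, 14]

(s=0,f=1) a[fast]=2≠a[slow]=1 write a[1]=2 → slow++,fast++
(s=1,f=2) a[fast]=2=a[slow] dup → fast++
(s=1,f=3) a[fast]=3≠a[slow]=2 write a[2]=3 → slow++,fast++
(s=2,f=4) a[fast]=4≠a[slow]=3 write a[3]=4 → slow++,fast++
(s=3,f=5) a[fast]=5≠a[slow]=4 write a[4]=5 → slow++,fast++
(s=4,f=6) a[fast]=7≠a[slow]=5 write a[5]=7 → slow++,fast++
(s=5,f=7) a[fast]=8≠a[slow]=7 write a[6]=8 → slow++,fast++
(s=6,f=8) a[fast]=8=a[slow] dup → fast++
(s=6,f=9) a[fast]=8=a[slow] dup → fast++
(s=6,f=10) a[fast]=9≠a[slow]=8 write a[7]=9 → slow++,fast++
(s=7,f=11) a[fast]=9=a[slow] dup → fast++
(s=7,f=12) a[fast]=14≠a[slow]=9 write a[8]=14 → slow++,fast++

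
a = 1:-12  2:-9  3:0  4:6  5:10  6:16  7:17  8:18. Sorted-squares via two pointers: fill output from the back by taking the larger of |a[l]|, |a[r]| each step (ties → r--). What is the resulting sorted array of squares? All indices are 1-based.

[0, 36, 81, 100, 144, 256, 289, 324]

l=1 r=8: |-12|<=|18| out[8]=324, r--
l=1 r=7: |-12|<=|17| out[7]=289, r--
l=1 r=6: |-12|<=|16| out[6]=256, r--
l=1 r=5: |-12|>|10| out[5]=144, l++
l=2 r=5: |-9|<=|10| out[4]=100, r--
l=2 r=4: |-9|>|6| out[3]=81, l++
l=3 r=4: |0|<=|6| out[2]=36, r--
l=3 r=3: |0|<=|0| out[1]=0, r--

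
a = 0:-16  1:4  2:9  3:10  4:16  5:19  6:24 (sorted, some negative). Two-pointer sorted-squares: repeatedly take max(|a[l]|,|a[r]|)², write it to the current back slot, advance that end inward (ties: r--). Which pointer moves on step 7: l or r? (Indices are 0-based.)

l=0 r=6: |-16|<=|24| out[6]=576, r--
l=0 r=5: |-16|<=|19| out[5]=361, r--
l=0 r=4: |-16|<=|16| out[4]=256, r--
l=0 r=3: |-16|>|10| out[3]=256, l++
l=1 r=3: |4|<=|10| out[2]=100, r--
l=1 r=2: |4|<=|9| out[1]=81, r--
l=1 r=1: |4|<=|4| out[0]=16, r--

r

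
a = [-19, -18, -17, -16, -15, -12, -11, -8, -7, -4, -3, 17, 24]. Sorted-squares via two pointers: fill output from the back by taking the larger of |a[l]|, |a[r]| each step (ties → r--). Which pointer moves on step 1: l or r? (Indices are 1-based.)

r

l=1 r=13: |-19|<=|24| out[13]=576, r--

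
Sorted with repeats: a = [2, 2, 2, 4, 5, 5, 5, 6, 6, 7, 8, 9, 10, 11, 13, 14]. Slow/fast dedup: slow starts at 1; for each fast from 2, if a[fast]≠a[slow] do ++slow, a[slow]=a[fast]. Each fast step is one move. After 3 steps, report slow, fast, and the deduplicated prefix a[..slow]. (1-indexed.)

slow=2, fast=5, prefix=[2, 4]

(s=1,f=2) a[fast]=2=a[slow] dup → fast++
(s=1,f=3) a[fast]=2=a[slow] dup → fast++
(s=1,f=4) a[fast]=4≠a[slow]=2 write a[2]=4 → slow++,fast++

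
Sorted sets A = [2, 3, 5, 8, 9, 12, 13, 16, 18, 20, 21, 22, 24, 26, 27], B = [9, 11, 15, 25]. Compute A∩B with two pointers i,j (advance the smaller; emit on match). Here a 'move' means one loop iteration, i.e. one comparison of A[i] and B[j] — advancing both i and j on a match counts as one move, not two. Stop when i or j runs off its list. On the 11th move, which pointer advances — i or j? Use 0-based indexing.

[i=0,j=0] 2<9 → i++
[i=1,j=0] 3<9 → i++
[i=2,j=0] 5<9 → i++
[i=3,j=0] 8<9 → i++
[i=4,j=0] 9==9 emit → i++,j++
[i=5,j=1] 12>11 → j++
[i=5,j=2] 12<15 → i++
[i=6,j=2] 13<15 → i++
[i=7,j=2] 16>15 → j++
[i=7,j=3] 16<25 → i++
[i=8,j=3] 18<25 → i++

i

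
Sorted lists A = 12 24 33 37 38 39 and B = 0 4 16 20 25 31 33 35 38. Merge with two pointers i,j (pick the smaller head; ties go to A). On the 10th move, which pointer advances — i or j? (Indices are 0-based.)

j

[i=0,j=0] A[i]=12>B[j]=0 take 0 → j++
[i=0,j=1] A[i]=12>B[j]=4 take 4 → j++
[i=0,j=2] A[i]=12<=B[j]=16 take 12 → i++
[i=1,j=2] A[i]=24>B[j]=16 take 16 → j++
[i=1,j=3] A[i]=24>B[j]=20 take 20 → j++
[i=1,j=4] A[i]=24<=B[j]=25 take 24 → i++
[i=2,j=4] A[i]=33>B[j]=25 take 25 → j++
[i=2,j=5] A[i]=33>B[j]=31 take 31 → j++
[i=2,j=6] A[i]=33<=B[j]=33 take 33 → i++
[i=3,j=6] A[i]=37>B[j]=33 take 33 → j++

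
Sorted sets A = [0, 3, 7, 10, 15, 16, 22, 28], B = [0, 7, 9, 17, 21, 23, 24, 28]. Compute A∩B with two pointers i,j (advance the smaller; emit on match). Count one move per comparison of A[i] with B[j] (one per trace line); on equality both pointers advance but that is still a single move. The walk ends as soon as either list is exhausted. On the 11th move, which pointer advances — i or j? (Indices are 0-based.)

j

i=0 j=0: 0==0 emit, i++,j++
i=1 j=1: 3<7, i++
i=2 j=1: 7==7 emit, i++,j++
i=3 j=2: 10>9, j++
i=3 j=3: 10<17, i++
i=4 j=3: 15<17, i++
i=5 j=3: 16<17, i++
i=6 j=3: 22>17, j++
i=6 j=4: 22>21, j++
i=6 j=5: 22<23, i++
i=7 j=5: 28>23, j++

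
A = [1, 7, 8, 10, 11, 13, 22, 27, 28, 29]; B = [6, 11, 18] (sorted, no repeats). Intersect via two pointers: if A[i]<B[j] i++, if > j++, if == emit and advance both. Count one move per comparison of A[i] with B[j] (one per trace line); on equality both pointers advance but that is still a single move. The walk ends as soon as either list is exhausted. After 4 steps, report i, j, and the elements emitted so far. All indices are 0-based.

[i=0,j=0] 1<6 → i++
[i=1,j=0] 7>6 → j++
[i=1,j=1] 7<11 → i++
[i=2,j=1] 8<11 → i++

i=3, j=1, emitted=[]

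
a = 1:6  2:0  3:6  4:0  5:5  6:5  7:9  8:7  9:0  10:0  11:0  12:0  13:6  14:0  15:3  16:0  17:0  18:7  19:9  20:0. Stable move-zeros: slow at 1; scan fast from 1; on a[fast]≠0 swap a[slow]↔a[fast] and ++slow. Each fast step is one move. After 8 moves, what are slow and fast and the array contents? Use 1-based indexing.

slow=1 fast=1: a[fast]=6≠0 swap→a[1]=6, slow++,fast++
slow=2 fast=2: a[fast]=0, fast++
slow=2 fast=3: a[fast]=6≠0 swap→a[2]=6, slow++,fast++
slow=3 fast=4: a[fast]=0, fast++
slow=3 fast=5: a[fast]=5≠0 swap→a[3]=5, slow++,fast++
slow=4 fast=6: a[fast]=5≠0 swap→a[4]=5, slow++,fast++
slow=5 fast=7: a[fast]=9≠0 swap→a[5]=9, slow++,fast++
slow=6 fast=8: a[fast]=7≠0 swap→a[6]=7, slow++,fast++

slow=7, fast=9, a=[6, 6, 5, 5, 9, 7, 0, 0, 0, 0, 0, 0, 6, 0, 3, 0, 0, 7, 9, 0]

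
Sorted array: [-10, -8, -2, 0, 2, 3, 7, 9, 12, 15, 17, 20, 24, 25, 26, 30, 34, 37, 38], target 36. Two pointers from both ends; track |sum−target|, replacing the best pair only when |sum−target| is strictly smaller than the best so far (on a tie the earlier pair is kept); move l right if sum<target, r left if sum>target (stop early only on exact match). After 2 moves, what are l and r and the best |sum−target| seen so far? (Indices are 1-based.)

l=1 r=19: -10+38=28 d=8 *, l++
l=2 r=19: -8+38=30 d=6 *, l++

l=3, r=19, best |Δ|=6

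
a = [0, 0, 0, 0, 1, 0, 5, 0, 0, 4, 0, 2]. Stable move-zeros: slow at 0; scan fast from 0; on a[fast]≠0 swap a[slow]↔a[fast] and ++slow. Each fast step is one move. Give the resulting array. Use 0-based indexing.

[1, 5, 4, 2, 0, 0, 0, 0, 0, 0, 0, 0]

(s=0,f=0) a[fast]=0 → fast++
(s=0,f=1) a[fast]=0 → fast++
(s=0,f=2) a[fast]=0 → fast++
(s=0,f=3) a[fast]=0 → fast++
(s=0,f=4) a[fast]=1≠0 swap→a[0]=1 → slow++,fast++
(s=1,f=5) a[fast]=0 → fast++
(s=1,f=6) a[fast]=5≠0 swap→a[1]=5 → slow++,fast++
(s=2,f=7) a[fast]=0 → fast++
(s=2,f=8) a[fast]=0 → fast++
(s=2,f=9) a[fast]=4≠0 swap→a[2]=4 → slow++,fast++
(s=3,f=10) a[fast]=0 → fast++
(s=3,f=11) a[fast]=2≠0 swap→a[3]=2 → slow++,fast++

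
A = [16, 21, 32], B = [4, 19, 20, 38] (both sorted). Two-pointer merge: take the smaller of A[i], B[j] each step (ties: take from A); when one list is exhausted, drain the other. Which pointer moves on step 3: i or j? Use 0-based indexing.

j

i=0 j=0: A[i]=16>B[j]=4 take 4, j++
i=0 j=1: A[i]=16<=B[j]=19 take 16, i++
i=1 j=1: A[i]=21>B[j]=19 take 19, j++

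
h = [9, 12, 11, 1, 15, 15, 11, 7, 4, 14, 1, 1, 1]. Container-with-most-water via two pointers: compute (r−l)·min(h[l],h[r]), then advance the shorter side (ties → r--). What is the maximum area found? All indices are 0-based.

max area = 96

[0,12] min(9,1)*12=12 best=12 * → r--
[0,11] min(9,1)*11=11 best=12 → r--
[0,10] min(9,1)*10=10 best=12 → r--
[0,9] min(9,14)*9=81 best=81 * → l++
[1,9] min(12,14)*8=96 best=96 * → l++
[2,9] min(11,14)*7=77 best=96 → l++
[3,9] min(1,14)*6=6 best=96 → l++
[4,9] min(15,14)*5=70 best=96 → r--
[4,8] min(15,4)*4=16 best=96 → r--
[4,7] min(15,7)*3=21 best=96 → r--
[4,6] min(15,11)*2=22 best=96 → r--
[4,5] min(15,15)*1=15 best=96 → r--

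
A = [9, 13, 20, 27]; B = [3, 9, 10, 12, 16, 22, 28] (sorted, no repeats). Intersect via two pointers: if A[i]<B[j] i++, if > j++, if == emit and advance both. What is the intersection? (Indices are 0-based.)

intersection = [9]

i=0 j=0: 9>3, j++
i=0 j=1: 9==9 emit, i++,j++
i=1 j=2: 13>10, j++
i=1 j=3: 13>12, j++
i=1 j=4: 13<16, i++
i=2 j=4: 20>16, j++
i=2 j=5: 20<22, i++
i=3 j=5: 27>22, j++
i=3 j=6: 27<28, i++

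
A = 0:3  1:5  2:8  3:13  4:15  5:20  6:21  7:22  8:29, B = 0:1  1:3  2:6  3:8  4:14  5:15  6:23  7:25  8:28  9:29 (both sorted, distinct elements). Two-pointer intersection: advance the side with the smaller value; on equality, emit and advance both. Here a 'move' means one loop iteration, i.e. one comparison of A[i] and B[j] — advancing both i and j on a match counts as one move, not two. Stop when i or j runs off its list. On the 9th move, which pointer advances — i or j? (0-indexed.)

i

[i=0,j=0] 3>1 → j++
[i=0,j=1] 3==3 emit → i++,j++
[i=1,j=2] 5<6 → i++
[i=2,j=2] 8>6 → j++
[i=2,j=3] 8==8 emit → i++,j++
[i=3,j=4] 13<14 → i++
[i=4,j=4] 15>14 → j++
[i=4,j=5] 15==15 emit → i++,j++
[i=5,j=6] 20<23 → i++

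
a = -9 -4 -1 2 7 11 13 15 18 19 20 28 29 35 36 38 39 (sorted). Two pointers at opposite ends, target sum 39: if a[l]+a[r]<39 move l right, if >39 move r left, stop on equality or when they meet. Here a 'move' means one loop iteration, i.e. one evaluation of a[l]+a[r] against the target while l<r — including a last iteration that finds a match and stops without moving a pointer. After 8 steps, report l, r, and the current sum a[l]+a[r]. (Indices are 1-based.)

[1,17] -9+39=30 <39 → l++
[2,17] -4+39=35 <39 → l++
[3,17] -1+39=38 <39 → l++
[4,17] 2+39=41 >39 → r--
[4,16] 2+38=40 >39 → r--
[4,15] 2+36=38 <39 → l++
[5,15] 7+36=43 >39 → r--
[5,14] 7+35=42 >39 → r--

l=5, r=13, sum=36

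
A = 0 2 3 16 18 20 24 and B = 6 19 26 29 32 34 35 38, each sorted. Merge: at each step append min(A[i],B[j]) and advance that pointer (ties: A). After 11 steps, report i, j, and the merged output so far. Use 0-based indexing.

i=7, j=4, merged so far=[0, 2, 3, 6, 16, 18, 19, 20, 24, 26, 29]

i=0 j=0: A[i]=0<=B[j]=6 take 0, i++
i=1 j=0: A[i]=2<=B[j]=6 take 2, i++
i=2 j=0: A[i]=3<=B[j]=6 take 3, i++
i=3 j=0: A[i]=16>B[j]=6 take 6, j++
i=3 j=1: A[i]=16<=B[j]=19 take 16, i++
i=4 j=1: A[i]=18<=B[j]=19 take 18, i++
i=5 j=1: A[i]=20>B[j]=19 take 19, j++
i=5 j=2: A[i]=20<=B[j]=26 take 20, i++
i=6 j=2: A[i]=24<=B[j]=26 take 24, i++
i=7 j=2: A done, take B[j]=26, j++
i=7 j=3: A done, take B[j]=29, j++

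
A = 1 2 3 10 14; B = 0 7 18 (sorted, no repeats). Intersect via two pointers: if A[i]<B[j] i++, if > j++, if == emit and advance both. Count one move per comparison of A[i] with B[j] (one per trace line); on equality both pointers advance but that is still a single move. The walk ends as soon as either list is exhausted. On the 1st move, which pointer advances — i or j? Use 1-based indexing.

j

i=1 j=1: 1>0, j++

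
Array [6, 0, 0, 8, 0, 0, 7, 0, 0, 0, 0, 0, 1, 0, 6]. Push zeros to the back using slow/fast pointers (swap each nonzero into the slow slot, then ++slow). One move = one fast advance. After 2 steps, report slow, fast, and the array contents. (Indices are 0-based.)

slow=1, fast=2, a=[6, 0, 0, 8, 0, 0, 7, 0, 0, 0, 0, 0, 1, 0, 6]

slow=0 fast=0: a[fast]=6≠0 swap→a[0]=6, slow++,fast++
slow=1 fast=1: a[fast]=0, fast++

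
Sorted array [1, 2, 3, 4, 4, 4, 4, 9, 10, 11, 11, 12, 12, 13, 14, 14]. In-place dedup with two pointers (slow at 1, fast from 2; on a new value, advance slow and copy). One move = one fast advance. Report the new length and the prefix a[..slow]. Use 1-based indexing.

(s=1,f=2) a[fast]=2≠a[slow]=1 write a[2]=2 → slow++,fast++
(s=2,f=3) a[fast]=3≠a[slow]=2 write a[3]=3 → slow++,fast++
(s=3,f=4) a[fast]=4≠a[slow]=3 write a[4]=4 → slow++,fast++
(s=4,f=5) a[fast]=4=a[slow] dup → fast++
(s=4,f=6) a[fast]=4=a[slow] dup → fast++
(s=4,f=7) a[fast]=4=a[slow] dup → fast++
(s=4,f=8) a[fast]=9≠a[slow]=4 write a[5]=9 → slow++,fast++
(s=5,f=9) a[fast]=10≠a[slow]=9 write a[6]=10 → slow++,fast++
(s=6,f=10) a[fast]=11≠a[slow]=10 write a[7]=11 → slow++,fast++
(s=7,f=11) a[fast]=11=a[slow] dup → fast++
(s=7,f=12) a[fast]=12≠a[slow]=11 write a[8]=12 → slow++,fast++
(s=8,f=13) a[fast]=12=a[slow] dup → fast++
(s=8,f=14) a[fast]=13≠a[slow]=12 write a[9]=13 → slow++,fast++
(s=9,f=15) a[fast]=14≠a[slow]=13 write a[10]=14 → slow++,fast++
(s=10,f=16) a[fast]=14=a[slow] dup → fast++

length 10; prefix = [1, 2, 3, 4, 9, 10, 11, 12, 13, 14]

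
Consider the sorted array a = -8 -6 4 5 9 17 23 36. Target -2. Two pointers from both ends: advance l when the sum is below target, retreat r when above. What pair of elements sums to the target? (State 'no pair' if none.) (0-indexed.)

[0,7] -8+36=28 >-2 → r--
[0,6] -8+23=15 >-2 → r--
[0,5] -8+17=9 >-2 → r--
[0,4] -8+9=1 >-2 → r--
[0,3] -8+5=-3 <-2 → l++
[1,3] -6+5=-1 >-2 → r--
[1,2] -6+4=-2 → found

(-6, 4)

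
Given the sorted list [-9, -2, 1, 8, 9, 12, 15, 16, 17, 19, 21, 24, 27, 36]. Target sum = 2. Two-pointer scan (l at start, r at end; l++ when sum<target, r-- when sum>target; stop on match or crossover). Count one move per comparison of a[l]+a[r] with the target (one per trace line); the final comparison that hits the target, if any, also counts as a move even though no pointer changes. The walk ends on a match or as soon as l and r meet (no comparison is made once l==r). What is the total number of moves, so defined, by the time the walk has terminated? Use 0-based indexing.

13 moves

l=0 r=13: -9+36=27 >2, r--
l=0 r=12: -9+27=18 >2, r--
l=0 r=11: -9+24=15 >2, r--
l=0 r=10: -9+21=12 >2, r--
l=0 r=9: -9+19=10 >2, r--
l=0 r=8: -9+17=8 >2, r--
l=0 r=7: -9+16=7 >2, r--
l=0 r=6: -9+15=6 >2, r--
l=0 r=5: -9+12=3 >2, r--
l=0 r=4: -9+9=0 <2, l++
l=1 r=4: -2+9=7 >2, r--
l=1 r=3: -2+8=6 >2, r--
l=1 r=2: -2+1=-1 <2, l++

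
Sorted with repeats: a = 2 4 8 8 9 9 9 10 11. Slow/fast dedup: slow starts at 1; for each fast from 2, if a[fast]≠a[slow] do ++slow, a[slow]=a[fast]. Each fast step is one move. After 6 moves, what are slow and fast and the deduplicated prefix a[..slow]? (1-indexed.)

slow=4, fast=8, prefix=[2, 4, 8, 9]

slow=1 fast=2: a[fast]=4≠a[slow]=2 write a[2]=4, slow++,fast++
slow=2 fast=3: a[fast]=8≠a[slow]=4 write a[3]=8, slow++,fast++
slow=3 fast=4: a[fast]=8=a[slow] dup, fast++
slow=3 fast=5: a[fast]=9≠a[slow]=8 write a[4]=9, slow++,fast++
slow=4 fast=6: a[fast]=9=a[slow] dup, fast++
slow=4 fast=7: a[fast]=9=a[slow] dup, fast++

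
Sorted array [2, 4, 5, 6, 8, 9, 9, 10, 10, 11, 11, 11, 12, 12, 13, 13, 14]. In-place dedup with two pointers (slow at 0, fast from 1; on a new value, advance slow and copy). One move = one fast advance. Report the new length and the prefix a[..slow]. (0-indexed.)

length 11; prefix = [2, 4, 5, 6, 8, 9, 10, 11, 12, 13, 14]

(s=0,f=1) a[fast]=4≠a[slow]=2 write a[1]=4 → slow++,fast++
(s=1,f=2) a[fast]=5≠a[slow]=4 write a[2]=5 → slow++,fast++
(s=2,f=3) a[fast]=6≠a[slow]=5 write a[3]=6 → slow++,fast++
(s=3,f=4) a[fast]=8≠a[slow]=6 write a[4]=8 → slow++,fast++
(s=4,f=5) a[fast]=9≠a[slow]=8 write a[5]=9 → slow++,fast++
(s=5,f=6) a[fast]=9=a[slow] dup → fast++
(s=5,f=7) a[fast]=10≠a[slow]=9 write a[6]=10 → slow++,fast++
(s=6,f=8) a[fast]=10=a[slow] dup → fast++
(s=6,f=9) a[fast]=11≠a[slow]=10 write a[7]=11 → slow++,fast++
(s=7,f=10) a[fast]=11=a[slow] dup → fast++
(s=7,f=11) a[fast]=11=a[slow] dup → fast++
(s=7,f=12) a[fast]=12≠a[slow]=11 write a[8]=12 → slow++,fast++
(s=8,f=13) a[fast]=12=a[slow] dup → fast++
(s=8,f=14) a[fast]=13≠a[slow]=12 write a[9]=13 → slow++,fast++
(s=9,f=15) a[fast]=13=a[slow] dup → fast++
(s=9,f=16) a[fast]=14≠a[slow]=13 write a[10]=14 → slow++,fast++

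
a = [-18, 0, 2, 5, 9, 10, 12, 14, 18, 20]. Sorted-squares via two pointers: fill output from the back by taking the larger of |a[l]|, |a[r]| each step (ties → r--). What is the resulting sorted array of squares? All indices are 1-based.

[0, 4, 25, 81, 100, 144, 196, 324, 324, 400]

l=1 r=10: |-18|<=|20| out[10]=400, r--
l=1 r=9: |-18|<=|18| out[9]=324, r--
l=1 r=8: |-18|>|14| out[8]=324, l++
l=2 r=8: |0|<=|14| out[7]=196, r--
l=2 r=7: |0|<=|12| out[6]=144, r--
l=2 r=6: |0|<=|10| out[5]=100, r--
l=2 r=5: |0|<=|9| out[4]=81, r--
l=2 r=4: |0|<=|5| out[3]=25, r--
l=2 r=3: |0|<=|2| out[2]=4, r--
l=2 r=2: |0|<=|0| out[1]=0, r--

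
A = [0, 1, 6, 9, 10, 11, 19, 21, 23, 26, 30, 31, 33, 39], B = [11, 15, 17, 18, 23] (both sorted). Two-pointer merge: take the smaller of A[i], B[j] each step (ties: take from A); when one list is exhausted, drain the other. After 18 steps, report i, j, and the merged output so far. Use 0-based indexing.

i=13, j=5, merged so far=[0, 1, 6, 9, 10, 11, 11, 15, 17, 18, 19, 21, 23, 23, 26, 30, 31, 33]

[i=0,j=0] A[i]=0<=B[j]=11 take 0 → i++
[i=1,j=0] A[i]=1<=B[j]=11 take 1 → i++
[i=2,j=0] A[i]=6<=B[j]=11 take 6 → i++
[i=3,j=0] A[i]=9<=B[j]=11 take 9 → i++
[i=4,j=0] A[i]=10<=B[j]=11 take 10 → i++
[i=5,j=0] A[i]=11<=B[j]=11 take 11 → i++
[i=6,j=0] A[i]=19>B[j]=11 take 11 → j++
[i=6,j=1] A[i]=19>B[j]=15 take 15 → j++
[i=6,j=2] A[i]=19>B[j]=17 take 17 → j++
[i=6,j=3] A[i]=19>B[j]=18 take 18 → j++
[i=6,j=4] A[i]=19<=B[j]=23 take 19 → i++
[i=7,j=4] A[i]=21<=B[j]=23 take 21 → i++
[i=8,j=4] A[i]=23<=B[j]=23 take 23 → i++
[i=9,j=4] A[i]=26>B[j]=23 take 23 → j++
[i=9,j=5] B done, take A[i]=26 → i++
[i=10,j=5] B done, take A[i]=30 → i++
[i=11,j=5] B done, take A[i]=31 → i++
[i=12,j=5] B done, take A[i]=33 → i++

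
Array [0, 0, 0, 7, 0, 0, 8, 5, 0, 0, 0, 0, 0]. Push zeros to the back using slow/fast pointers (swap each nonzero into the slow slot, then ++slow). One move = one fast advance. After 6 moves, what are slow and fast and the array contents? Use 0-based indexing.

slow=0 fast=0: a[fast]=0, fast++
slow=0 fast=1: a[fast]=0, fast++
slow=0 fast=2: a[fast]=0, fast++
slow=0 fast=3: a[fast]=7≠0 swap→a[0]=7, slow++,fast++
slow=1 fast=4: a[fast]=0, fast++
slow=1 fast=5: a[fast]=0, fast++

slow=1, fast=6, a=[7, 0, 0, 0, 0, 0, 8, 5, 0, 0, 0, 0, 0]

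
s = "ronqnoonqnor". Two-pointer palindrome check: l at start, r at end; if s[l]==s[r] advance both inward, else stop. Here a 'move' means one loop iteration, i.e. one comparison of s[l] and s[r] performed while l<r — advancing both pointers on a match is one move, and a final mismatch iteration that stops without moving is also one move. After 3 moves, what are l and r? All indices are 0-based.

l=3, r=8

l=0 r=11: 'r'=='r', l++,r--
l=1 r=10: 'o'=='o', l++,r--
l=2 r=9: 'n'=='n', l++,r--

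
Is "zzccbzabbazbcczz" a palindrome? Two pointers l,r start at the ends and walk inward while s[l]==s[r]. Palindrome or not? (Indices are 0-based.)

palindrome

l=0 r=15: 'z'=='z', l++,r--
l=1 r=14: 'z'=='z', l++,r--
l=2 r=13: 'c'=='c', l++,r--
l=3 r=12: 'c'=='c', l++,r--
l=4 r=11: 'b'=='b', l++,r--
l=5 r=10: 'z'=='z', l++,r--
l=6 r=9: 'a'=='a', l++,r--
l=7 r=8: 'b'=='b', l++,r--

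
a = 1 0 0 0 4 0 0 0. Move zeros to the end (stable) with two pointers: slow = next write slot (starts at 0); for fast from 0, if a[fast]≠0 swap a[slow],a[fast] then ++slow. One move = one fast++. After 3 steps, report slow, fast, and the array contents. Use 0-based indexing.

slow=1, fast=3, a=[1, 0, 0, 0, 4, 0, 0, 0]

(s=0,f=0) a[fast]=1≠0 swap→a[0]=1 → slow++,fast++
(s=1,f=1) a[fast]=0 → fast++
(s=1,f=2) a[fast]=0 → fast++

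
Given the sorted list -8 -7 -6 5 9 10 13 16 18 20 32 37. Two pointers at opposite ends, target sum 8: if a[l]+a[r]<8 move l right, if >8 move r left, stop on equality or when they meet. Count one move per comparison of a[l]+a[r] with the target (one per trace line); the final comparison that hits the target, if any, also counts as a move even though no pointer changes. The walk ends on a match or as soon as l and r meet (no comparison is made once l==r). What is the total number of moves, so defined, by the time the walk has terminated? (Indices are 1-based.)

[1,12] -8+37=29 >8 → r--
[1,11] -8+32=24 >8 → r--
[1,10] -8+20=12 >8 → r--
[1,9] -8+18=10 >8 → r--
[1,8] -8+16=8 → found

5 moves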